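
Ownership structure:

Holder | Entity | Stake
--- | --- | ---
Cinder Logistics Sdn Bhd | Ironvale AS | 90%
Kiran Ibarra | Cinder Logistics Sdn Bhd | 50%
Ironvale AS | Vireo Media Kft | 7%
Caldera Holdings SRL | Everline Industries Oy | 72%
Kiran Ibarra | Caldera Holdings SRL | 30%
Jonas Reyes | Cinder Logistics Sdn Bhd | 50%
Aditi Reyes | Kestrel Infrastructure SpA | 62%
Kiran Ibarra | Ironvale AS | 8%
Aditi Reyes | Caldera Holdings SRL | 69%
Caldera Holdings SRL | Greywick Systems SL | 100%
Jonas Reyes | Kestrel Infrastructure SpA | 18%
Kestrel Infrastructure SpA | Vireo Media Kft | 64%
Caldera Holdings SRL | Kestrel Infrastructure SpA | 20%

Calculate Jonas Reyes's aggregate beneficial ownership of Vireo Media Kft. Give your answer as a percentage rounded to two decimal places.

Jonas reaches Vireo along 2 paths.
Via Cinder → Ironvale: 50% × 90% × 7% = 3.15%.
Via Kestrel: 18% × 64% = 11.52%.
Total: 3.15% + 11.52% = 14.67%.

14.67%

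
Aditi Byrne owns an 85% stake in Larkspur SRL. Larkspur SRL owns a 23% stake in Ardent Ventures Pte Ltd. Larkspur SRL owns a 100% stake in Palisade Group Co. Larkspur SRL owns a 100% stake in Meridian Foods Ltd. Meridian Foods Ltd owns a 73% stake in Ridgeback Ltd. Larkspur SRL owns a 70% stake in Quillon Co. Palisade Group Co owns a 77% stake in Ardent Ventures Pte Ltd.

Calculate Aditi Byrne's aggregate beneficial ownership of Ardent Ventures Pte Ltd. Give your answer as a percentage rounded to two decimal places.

Aditi reaches Ardent along 2 paths.
Via Larkspur → Palisade: 85% × 100% × 77% = 65.45%.
Via Larkspur: 85% × 23% = 19.55%.
Total: 65.45% + 19.55% = 85%.
Rounded: 85.00%.

85.00%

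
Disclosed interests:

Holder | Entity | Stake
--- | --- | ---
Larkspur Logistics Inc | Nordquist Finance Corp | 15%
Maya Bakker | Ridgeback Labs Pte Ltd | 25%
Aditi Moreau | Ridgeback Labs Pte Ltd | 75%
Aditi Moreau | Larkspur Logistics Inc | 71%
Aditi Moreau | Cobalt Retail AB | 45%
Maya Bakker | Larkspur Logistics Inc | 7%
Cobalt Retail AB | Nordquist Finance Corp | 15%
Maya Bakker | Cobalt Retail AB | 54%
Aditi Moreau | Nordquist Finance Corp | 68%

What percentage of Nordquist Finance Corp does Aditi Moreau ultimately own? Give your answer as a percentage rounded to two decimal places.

85.40%

Aditi reaches Nordquist along 3 paths.
Via Larkspur: 71% × 15% = 10.65%.
Direct stake: 68% = 68%.
Via Cobalt: 45% × 15% = 6.75%.
Total: 10.65% + 68% + 6.75% = 85.4%.
Rounded: 85.40%.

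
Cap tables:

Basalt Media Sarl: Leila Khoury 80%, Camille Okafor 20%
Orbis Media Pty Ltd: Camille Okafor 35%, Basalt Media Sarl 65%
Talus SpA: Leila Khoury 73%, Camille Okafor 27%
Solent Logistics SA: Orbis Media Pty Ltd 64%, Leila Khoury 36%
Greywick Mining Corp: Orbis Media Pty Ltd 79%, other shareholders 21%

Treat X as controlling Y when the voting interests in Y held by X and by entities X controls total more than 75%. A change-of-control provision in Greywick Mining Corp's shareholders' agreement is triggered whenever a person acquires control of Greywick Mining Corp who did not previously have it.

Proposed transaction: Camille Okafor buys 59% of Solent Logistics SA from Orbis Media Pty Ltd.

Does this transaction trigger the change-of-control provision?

The purchase adds only to Camille's holdings (Orbis's stake shrinks), so Camille is the only person who could newly come to control Greywick.
Camille's largest direct stake is 35% in Orbis, which does not meet the threshold, so Camille controls no company.
Neither Camille nor any entity Camille controls holds any voting interest in Greywick.
So before the transaction, Camille does not control Greywick.
After the purchase, Camille holds 59% of Solent directly, and Orbis's stake falls to 5%.
Camille's side now holds 59% of Solent, not > 75%, so Camille still does not control Solent.
After the transaction, neither Camille nor any entity Camille controls holds a voting interest in Greywick, so Camille still does not control it.
No new person acquires control, so the clause is not triggered.

No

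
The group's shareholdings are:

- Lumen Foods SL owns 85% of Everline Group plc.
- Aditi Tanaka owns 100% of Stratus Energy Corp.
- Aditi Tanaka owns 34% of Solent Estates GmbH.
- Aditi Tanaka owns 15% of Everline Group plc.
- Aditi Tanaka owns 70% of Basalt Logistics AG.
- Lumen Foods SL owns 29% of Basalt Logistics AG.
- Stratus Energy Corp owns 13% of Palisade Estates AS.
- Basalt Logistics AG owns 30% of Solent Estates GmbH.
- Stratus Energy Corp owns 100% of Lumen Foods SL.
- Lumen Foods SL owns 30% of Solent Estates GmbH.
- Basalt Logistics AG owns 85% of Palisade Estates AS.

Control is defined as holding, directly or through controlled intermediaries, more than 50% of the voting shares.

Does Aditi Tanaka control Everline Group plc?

Yes

Aditi holds 100% of Stratus, so Aditi controls Stratus.
Stratus holds 100% of Lumen, so Aditi controls Lumen.
Lumen and Aditi together hold 85% + 15% = 100% of Everline, so Aditi controls Everline.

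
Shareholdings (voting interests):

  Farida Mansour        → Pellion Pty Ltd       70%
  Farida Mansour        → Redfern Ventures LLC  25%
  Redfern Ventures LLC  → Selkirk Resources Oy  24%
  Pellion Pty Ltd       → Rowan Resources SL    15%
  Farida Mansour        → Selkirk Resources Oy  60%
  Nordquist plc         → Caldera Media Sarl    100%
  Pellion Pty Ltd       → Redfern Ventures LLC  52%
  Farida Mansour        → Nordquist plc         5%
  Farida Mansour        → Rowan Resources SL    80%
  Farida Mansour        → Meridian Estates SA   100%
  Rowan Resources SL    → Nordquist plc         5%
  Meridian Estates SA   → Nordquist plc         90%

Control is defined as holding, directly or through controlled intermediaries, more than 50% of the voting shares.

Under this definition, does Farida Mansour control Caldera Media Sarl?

Yes

Farida holds 70% of Pellion, so Farida controls Pellion.
Farida and Pellion together hold 80% + 15% = 95% of Rowan, so Farida controls Rowan.
Farida holds 100% of Meridian, so Farida controls Meridian.
Farida and Rowan and Meridian together hold 5% + 5% + 90% = 100% of Nordquist, so Farida controls Nordquist.
Nordquist holds 100% of Caldera, so Farida controls Caldera.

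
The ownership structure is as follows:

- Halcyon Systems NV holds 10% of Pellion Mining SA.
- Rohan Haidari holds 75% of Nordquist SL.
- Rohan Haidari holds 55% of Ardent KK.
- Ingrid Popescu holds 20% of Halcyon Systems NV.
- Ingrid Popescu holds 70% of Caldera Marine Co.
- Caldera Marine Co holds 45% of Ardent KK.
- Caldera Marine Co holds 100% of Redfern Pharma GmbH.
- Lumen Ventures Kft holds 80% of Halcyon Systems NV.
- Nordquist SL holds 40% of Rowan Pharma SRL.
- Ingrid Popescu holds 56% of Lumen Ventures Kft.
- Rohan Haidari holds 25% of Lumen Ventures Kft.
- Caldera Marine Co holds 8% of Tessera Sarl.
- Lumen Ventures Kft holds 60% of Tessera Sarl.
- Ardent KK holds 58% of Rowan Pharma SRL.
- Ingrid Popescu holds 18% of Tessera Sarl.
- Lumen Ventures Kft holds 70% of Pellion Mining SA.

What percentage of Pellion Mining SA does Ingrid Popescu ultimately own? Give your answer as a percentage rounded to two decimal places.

Ingrid reaches Pellion along 3 paths.
Via Lumen: 56% × 70% = 39.2%.
Via Halcyon: 20% × 10% = 2%.
Via Lumen → Halcyon: 56% × 80% × 10% = 4.48%.
Total: 39.2% + 2% + 4.48% = 45.68%.

45.68%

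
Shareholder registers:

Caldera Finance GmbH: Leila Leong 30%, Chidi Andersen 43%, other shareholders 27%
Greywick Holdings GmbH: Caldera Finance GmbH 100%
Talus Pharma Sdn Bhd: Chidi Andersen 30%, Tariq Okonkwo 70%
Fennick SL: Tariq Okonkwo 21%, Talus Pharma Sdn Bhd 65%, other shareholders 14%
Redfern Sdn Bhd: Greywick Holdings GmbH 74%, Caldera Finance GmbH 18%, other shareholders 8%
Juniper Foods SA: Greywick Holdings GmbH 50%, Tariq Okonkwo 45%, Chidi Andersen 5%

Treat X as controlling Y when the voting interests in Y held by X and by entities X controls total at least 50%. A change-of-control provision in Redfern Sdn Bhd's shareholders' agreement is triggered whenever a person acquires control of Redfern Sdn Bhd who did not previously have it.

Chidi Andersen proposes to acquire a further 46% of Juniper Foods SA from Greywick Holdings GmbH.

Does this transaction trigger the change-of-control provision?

The purchase adds only to Chidi's holdings (Greywick's stake shrinks), so Chidi is the only person who could newly come to control Redfern.
Chidi's largest direct stake is 43% in Caldera, which does not meet the threshold, so Chidi controls no company.
Neither Chidi nor any entity Chidi controls holds any voting interest in Redfern.
So before the transaction, Chidi does not control Redfern.
After the purchase, Chidi's direct stake in Juniper rises to 5% + 46% = 51%, and Greywick's stake falls to 4%.
Chidi holds 51% of Juniper, so Chidi controls Juniper.
After the transaction, neither Chidi nor any entity Chidi controls holds a voting interest in Redfern, so Chidi still does not control it.
No new person acquires control, so the clause is not triggered.

No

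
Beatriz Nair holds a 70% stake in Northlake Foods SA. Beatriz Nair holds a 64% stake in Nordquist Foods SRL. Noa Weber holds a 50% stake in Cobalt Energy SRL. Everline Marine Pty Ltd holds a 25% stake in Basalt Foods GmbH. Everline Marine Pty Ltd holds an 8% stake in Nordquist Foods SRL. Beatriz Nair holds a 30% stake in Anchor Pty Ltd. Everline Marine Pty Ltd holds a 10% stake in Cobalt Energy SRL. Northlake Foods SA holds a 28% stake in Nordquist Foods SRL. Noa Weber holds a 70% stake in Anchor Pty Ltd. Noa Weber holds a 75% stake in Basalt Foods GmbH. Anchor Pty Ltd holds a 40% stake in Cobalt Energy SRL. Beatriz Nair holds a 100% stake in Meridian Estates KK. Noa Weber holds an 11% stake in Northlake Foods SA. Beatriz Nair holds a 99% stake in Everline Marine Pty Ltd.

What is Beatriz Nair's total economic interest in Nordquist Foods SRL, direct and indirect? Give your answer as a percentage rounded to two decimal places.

91.52%

Beatriz reaches Nordquist along 3 paths.
Via Everline: 99% × 8% = 7.92%.
Via Northlake: 70% × 28% = 19.6%.
Direct stake: 64% = 64%.
Total: 7.92% + 19.6% + 64% = 91.52%.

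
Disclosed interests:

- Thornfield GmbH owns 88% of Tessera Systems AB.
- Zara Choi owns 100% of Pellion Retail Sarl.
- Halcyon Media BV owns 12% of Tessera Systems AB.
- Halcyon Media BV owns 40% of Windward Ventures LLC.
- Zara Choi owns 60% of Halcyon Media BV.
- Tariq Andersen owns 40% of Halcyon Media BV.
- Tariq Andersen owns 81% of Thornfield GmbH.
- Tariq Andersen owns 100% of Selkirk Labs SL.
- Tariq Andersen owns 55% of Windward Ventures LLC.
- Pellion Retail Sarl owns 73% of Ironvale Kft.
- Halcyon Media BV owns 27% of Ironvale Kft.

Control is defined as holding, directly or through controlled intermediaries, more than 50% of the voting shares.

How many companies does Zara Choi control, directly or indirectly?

Zara holds 60% of Halcyon, so Zara controls Halcyon.
Zara holds 100% of Pellion, so Zara controls Pellion.
Pellion and Halcyon together hold 73% + 27% = 100% of Ironvale, so Zara controls Ironvale.
No other company's threshold is met.
Zara controls 3 companies.

3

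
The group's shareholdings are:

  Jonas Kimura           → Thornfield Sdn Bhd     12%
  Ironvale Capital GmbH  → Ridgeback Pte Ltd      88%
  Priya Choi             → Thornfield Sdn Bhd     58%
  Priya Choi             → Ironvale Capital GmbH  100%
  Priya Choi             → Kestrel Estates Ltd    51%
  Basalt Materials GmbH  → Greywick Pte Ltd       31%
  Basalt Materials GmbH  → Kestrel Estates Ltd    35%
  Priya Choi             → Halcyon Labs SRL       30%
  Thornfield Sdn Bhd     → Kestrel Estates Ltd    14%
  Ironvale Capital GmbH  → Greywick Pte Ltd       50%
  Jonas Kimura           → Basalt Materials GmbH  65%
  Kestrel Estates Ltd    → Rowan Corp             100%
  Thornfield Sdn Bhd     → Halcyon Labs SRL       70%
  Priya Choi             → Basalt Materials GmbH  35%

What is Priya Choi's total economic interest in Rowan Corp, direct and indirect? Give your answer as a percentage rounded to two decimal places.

71.37%

Priya reaches Rowan along 3 paths.
Via Thornfield → Kestrel: 58% × 14% × 100% = 8.12%.
Via Basalt → Kestrel: 35% × 35% × 100% = 12.25%.
Via Kestrel: 51% × 100% = 51%.
Total: 8.12% + 12.25% + 51% = 71.37%.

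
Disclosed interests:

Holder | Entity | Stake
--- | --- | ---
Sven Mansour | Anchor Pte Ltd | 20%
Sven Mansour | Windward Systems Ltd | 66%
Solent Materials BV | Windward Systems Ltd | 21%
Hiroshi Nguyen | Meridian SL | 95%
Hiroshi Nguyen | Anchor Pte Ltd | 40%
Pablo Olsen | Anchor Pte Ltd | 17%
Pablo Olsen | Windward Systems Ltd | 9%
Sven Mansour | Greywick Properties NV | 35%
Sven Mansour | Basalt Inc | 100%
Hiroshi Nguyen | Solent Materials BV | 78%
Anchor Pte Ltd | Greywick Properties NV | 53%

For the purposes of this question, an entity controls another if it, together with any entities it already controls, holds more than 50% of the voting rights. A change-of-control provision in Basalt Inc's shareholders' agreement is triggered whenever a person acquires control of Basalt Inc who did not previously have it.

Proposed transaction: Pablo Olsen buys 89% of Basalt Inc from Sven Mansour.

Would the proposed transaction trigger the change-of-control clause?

The purchase adds only to Pablo's holdings (Sven's stake shrinks), so Pablo is the only person who could newly come to control Basalt.
Pablo's largest direct stake is 17% in Anchor, which does not meet the threshold, so Pablo controls no company.
Neither Pablo nor any entity Pablo controls holds any voting interest in Basalt.
So before the transaction, Pablo does not control Basalt.
After the purchase, Pablo holds 89% of Basalt directly, and Sven's stake falls to 11%.
Pablo holds 89% of Basalt, so Pablo controls Basalt.
Pablo did not control Basalt before and does after, so the clause is triggered.

Yes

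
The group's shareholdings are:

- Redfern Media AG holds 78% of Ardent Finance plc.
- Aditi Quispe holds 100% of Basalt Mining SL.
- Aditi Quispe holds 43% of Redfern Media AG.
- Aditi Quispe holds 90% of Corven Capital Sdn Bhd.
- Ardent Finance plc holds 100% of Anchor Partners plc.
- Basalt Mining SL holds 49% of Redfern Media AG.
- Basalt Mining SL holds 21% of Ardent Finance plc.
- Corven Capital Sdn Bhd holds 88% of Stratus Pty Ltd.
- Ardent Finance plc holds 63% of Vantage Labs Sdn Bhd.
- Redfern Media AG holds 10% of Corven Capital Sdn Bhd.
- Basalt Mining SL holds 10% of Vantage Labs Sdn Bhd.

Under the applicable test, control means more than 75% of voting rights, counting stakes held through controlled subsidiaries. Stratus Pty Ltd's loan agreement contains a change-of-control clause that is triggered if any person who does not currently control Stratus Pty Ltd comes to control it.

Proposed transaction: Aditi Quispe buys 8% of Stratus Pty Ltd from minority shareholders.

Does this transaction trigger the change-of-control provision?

No

The purchase changes only Aditi's holdings, so Aditi is the only person who could newly come to control Stratus.
Aditi holds 100% of Basalt, so Aditi controls Basalt.
Basalt and Aditi together hold 49% + 43% = 92% of Redfern, so Aditi controls Redfern.
Aditi and Redfern together hold 90% + 10% = 100% of Corven, so Aditi controls Corven.
Corven holds 88% of Stratus, so Aditi controls Stratus.
So Aditi already controls Stratus before the transaction.
After the purchase, Aditi holds 8% of Stratus directly.
Aditi controlled Stratus already, so this is not a new person acquiring control; every other person's position is unchanged or reduced.
No new person acquires control, so the clause is not triggered.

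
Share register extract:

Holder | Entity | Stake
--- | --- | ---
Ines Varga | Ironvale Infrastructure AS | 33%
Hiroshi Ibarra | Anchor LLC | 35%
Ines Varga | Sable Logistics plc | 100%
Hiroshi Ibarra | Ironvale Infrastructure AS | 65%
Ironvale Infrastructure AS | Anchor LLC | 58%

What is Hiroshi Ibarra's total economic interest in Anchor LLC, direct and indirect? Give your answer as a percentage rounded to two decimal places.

Hiroshi reaches Anchor along 2 paths.
Via Ironvale: 65% × 58% = 37.7%.
Direct stake: 35% = 35%.
Total: 37.7% + 35% = 72.7%.
Rounded: 72.70%.

72.70%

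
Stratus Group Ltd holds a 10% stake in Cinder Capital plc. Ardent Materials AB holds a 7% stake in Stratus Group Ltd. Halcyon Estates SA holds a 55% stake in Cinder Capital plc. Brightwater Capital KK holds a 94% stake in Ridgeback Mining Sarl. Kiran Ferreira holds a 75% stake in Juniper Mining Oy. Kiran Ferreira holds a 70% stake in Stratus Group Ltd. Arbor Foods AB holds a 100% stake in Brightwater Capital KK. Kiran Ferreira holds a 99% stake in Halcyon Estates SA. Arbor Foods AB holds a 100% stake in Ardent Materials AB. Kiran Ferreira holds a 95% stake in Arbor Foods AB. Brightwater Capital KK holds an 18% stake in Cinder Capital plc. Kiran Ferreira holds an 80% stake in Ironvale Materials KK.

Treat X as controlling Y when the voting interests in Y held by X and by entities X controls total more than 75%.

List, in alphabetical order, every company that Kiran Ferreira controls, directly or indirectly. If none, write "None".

Arbor Foods AB, Ardent Materials AB, Brightwater Capital KK, Cinder Capital plc, Halcyon Estates SA, Ironvale Materials KK, Ridgeback Mining Sarl, Stratus Group Ltd

Kiran holds 80% of Ironvale, so Kiran controls Ironvale.
Kiran holds 95% of Arbor, so Kiran controls Arbor.
Kiran holds 99% of Halcyon, so Kiran controls Halcyon.
Arbor holds 100% of Ardent, so Kiran controls Ardent.
Arbor holds 100% of Brightwater, so Kiran controls Brightwater.
Ardent and Kiran together hold 7% + 70% = 77% of Stratus, so Kiran controls Stratus.
Brightwater holds 94% of Ridgeback, so Kiran controls Ridgeback.
Halcyon and Stratus and Brightwater together hold 55% + 10% + 18% = 83% of Cinder, so Kiran controls Cinder.
No other company's threshold is met.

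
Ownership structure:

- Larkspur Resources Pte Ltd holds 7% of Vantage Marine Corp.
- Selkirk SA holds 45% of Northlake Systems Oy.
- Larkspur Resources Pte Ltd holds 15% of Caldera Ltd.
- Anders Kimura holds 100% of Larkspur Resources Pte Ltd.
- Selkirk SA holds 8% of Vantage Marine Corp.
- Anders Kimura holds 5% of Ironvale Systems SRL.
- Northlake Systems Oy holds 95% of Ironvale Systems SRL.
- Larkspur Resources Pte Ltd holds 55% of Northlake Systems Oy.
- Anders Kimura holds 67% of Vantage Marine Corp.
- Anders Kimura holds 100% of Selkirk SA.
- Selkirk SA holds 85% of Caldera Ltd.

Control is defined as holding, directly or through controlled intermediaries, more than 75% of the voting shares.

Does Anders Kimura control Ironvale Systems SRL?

Yes

Anders holds 100% of Selkirk, so Anders controls Selkirk.
Anders holds 100% of Larkspur, so Anders controls Larkspur.
Larkspur and Selkirk together hold 55% + 45% = 100% of Northlake, so Anders controls Northlake.
Anders and Northlake together hold 5% + 95% = 100% of Ironvale, so Anders controls Ironvale.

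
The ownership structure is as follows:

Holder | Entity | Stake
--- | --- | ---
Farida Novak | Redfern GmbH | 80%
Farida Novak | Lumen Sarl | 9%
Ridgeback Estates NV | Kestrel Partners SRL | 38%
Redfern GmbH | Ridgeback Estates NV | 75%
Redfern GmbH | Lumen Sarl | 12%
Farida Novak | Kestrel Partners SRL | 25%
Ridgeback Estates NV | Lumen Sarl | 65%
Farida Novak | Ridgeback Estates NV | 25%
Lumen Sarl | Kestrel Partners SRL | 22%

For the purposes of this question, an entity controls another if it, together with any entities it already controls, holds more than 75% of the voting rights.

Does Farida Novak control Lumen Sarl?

Yes

Farida holds 80% of Redfern, so Farida controls Redfern.
Farida and Redfern together hold 25% + 75% = 100% of Ridgeback, so Farida controls Ridgeback.
Ridgeback and Redfern and Farida together hold 65% + 12% + 9% = 86% of Lumen, so Farida controls Lumen.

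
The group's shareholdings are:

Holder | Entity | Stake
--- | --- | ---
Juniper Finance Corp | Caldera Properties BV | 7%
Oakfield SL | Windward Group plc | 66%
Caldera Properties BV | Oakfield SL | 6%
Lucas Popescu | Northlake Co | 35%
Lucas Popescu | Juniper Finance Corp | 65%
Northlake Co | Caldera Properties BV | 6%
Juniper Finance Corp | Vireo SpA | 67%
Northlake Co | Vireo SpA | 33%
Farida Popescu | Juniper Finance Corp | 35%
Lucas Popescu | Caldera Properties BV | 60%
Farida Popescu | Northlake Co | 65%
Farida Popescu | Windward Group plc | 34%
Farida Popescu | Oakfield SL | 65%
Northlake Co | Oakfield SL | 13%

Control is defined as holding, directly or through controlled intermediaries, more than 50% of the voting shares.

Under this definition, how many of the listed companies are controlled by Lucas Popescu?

3

Lucas holds 65% of Juniper, so Lucas controls Juniper.
Lucas and Juniper together hold 60% + 7% = 67% of Caldera, so Lucas controls Caldera.
Juniper holds 67% of Vireo, so Lucas controls Vireo.
No other company's threshold is met.
Lucas controls 3 companies.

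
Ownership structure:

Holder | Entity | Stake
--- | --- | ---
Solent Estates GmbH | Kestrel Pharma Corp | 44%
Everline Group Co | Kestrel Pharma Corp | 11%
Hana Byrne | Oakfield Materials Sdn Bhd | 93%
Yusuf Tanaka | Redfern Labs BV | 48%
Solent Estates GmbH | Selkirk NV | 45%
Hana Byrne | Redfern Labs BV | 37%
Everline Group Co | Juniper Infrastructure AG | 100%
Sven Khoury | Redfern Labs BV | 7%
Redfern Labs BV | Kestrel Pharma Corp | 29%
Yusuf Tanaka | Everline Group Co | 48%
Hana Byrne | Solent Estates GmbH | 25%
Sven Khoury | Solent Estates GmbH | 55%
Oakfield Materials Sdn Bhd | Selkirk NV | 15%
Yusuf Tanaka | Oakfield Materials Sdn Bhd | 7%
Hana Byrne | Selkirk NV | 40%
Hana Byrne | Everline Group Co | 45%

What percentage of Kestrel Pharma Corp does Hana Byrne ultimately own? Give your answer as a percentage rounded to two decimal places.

26.68%

Hana reaches Kestrel along 3 paths.
Via Solent: 25% × 44% = 11%.
Via Redfern: 37% × 29% = 10.73%.
Via Everline: 45% × 11% = 4.95%.
Total: 11% + 10.73% + 4.95% = 26.68%.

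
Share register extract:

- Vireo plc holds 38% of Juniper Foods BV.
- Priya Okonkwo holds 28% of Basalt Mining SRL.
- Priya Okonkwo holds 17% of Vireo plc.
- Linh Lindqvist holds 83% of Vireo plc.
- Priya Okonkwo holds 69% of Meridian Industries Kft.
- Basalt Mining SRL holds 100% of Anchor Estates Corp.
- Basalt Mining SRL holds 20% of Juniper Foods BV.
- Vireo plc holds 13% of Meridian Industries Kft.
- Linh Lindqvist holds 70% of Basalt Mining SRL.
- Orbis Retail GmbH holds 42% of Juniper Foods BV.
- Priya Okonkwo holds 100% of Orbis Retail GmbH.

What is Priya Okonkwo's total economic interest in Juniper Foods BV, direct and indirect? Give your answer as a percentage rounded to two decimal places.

54.06%

Priya reaches Juniper along 3 paths.
Via Orbis: 100% × 42% = 42%.
Via Basalt: 28% × 20% = 5.6%.
Via Vireo: 17% × 38% = 6.46%.
Total: 42% + 5.6% + 6.46% = 54.06%.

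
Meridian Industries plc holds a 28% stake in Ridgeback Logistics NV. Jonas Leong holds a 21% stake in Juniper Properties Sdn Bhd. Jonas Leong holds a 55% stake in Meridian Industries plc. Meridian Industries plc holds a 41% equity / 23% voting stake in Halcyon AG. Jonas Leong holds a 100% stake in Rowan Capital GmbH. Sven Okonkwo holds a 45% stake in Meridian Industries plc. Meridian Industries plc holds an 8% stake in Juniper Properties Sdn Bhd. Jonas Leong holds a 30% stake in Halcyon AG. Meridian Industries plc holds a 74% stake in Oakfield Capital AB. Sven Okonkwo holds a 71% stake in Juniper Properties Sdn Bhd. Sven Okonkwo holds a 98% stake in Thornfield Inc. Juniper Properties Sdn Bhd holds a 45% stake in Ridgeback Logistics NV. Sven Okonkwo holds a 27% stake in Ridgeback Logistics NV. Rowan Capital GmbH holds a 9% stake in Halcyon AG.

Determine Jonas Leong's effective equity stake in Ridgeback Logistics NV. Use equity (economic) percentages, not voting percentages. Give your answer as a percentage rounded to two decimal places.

26.83%

Jonas reaches Ridgeback along 3 paths.
Via Meridian: 55% × 28% = 15.4%.
Via Meridian → Juniper: 55% × 8% × 45% = 1.98%.
Via Juniper: 21% × 45% = 9.45%.
Total: 15.4% + 1.98% + 9.45% = 26.83%.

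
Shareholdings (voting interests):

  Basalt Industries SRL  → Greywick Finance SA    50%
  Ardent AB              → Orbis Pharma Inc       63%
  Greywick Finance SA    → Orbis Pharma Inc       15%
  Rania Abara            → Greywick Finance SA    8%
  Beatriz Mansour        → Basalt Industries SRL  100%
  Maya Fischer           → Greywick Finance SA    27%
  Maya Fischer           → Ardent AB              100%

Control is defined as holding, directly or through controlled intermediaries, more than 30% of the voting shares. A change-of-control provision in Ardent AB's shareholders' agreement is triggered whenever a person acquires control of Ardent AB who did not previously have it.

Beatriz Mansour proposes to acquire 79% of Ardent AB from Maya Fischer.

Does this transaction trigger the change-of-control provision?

Yes

The purchase adds only to Beatriz's holdings (Maya's stake shrinks), so Beatriz is the only person who could newly come to control Ardent.
Beatriz holds 100% of Basalt, so Beatriz controls Basalt.
Basalt holds 50% of Greywick, so Beatriz controls Greywick.
Neither Beatriz nor any entity Beatriz controls holds any voting interest in Ardent.
So before the transaction, Beatriz does not control Ardent.
After the purchase, Beatriz holds 79% of Ardent directly, and Maya's stake falls to 21%.
Beatriz holds 79% of Ardent, so Beatriz controls Ardent.
Beatriz did not control Ardent before and does after, so the clause is triggered.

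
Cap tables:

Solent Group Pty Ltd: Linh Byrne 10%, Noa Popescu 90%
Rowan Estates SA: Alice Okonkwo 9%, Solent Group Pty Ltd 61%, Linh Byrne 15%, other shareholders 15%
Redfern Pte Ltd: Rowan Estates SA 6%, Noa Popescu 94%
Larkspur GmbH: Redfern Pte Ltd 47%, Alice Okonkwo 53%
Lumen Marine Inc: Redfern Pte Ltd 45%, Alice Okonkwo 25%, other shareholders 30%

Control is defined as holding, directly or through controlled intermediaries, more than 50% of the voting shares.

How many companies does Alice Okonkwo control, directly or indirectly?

1

Alice holds 53% of Larkspur, so Alice controls Larkspur.
No other company's threshold is met.
Alice controls 1 company.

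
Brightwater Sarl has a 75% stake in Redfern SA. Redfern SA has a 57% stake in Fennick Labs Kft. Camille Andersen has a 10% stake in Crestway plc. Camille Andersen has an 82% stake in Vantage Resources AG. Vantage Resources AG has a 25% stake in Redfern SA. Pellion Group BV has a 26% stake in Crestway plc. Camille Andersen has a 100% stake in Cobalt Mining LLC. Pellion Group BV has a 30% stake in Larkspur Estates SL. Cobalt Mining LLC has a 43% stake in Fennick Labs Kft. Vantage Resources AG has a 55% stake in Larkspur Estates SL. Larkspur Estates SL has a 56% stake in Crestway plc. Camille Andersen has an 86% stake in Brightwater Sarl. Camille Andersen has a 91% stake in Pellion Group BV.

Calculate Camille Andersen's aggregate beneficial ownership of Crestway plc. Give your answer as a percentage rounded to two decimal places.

74.20%

Camille reaches Crestway along 4 paths.
Via Pellion: 91% × 26% = 23.66%.
Via Vantage → Larkspur: 82% × 55% × 56% = 25.256%.
Via Pellion → Larkspur: 91% × 30% × 56% = 15.288%.
Direct stake: 10% = 10%.
Total: 23.66% + 25.256% + 15.288% + 10% = 74.204%.
Rounded: 74.20%.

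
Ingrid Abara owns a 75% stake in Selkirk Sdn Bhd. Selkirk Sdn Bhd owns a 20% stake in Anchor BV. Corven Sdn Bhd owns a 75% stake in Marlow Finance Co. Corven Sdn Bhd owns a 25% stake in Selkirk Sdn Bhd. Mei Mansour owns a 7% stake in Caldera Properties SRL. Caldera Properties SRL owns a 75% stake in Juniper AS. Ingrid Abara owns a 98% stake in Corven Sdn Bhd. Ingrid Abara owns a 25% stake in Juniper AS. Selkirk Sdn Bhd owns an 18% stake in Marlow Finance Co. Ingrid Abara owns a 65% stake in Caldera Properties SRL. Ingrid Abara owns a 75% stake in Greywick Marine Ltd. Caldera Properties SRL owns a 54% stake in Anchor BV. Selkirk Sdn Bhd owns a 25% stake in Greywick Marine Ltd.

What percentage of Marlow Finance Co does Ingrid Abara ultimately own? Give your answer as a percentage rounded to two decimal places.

Ingrid reaches Marlow along 3 paths.
Via Corven: 98% × 75% = 73.5%.
Via Corven → Selkirk: 98% × 25% × 18% = 4.41%.
Via Selkirk: 75% × 18% = 13.5%.
Total: 73.5% + 4.41% + 13.5% = 91.41%.

91.41%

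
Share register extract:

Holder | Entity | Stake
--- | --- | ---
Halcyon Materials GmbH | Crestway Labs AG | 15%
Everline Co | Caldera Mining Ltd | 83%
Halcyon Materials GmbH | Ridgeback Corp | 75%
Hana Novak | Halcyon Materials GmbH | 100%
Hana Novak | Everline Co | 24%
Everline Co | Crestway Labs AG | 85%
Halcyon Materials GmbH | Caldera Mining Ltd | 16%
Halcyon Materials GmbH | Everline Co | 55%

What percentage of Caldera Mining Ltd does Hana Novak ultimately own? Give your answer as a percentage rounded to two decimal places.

81.57%

Hana reaches Caldera along 3 paths.
Via Halcyon → Everline: 100% × 55% × 83% = 45.65%.
Via Everline: 24% × 83% = 19.92%.
Via Halcyon: 100% × 16% = 16%.
Total: 45.65% + 19.92% + 16% = 81.57%.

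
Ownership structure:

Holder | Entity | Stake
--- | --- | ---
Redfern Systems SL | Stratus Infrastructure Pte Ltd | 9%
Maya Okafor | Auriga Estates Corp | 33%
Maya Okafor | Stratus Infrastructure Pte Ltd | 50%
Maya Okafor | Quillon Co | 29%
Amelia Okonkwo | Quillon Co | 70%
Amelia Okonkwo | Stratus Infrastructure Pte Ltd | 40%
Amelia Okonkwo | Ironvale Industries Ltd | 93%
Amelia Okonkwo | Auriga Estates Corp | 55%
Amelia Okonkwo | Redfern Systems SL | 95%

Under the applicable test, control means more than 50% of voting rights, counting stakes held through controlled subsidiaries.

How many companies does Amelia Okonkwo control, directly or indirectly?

Amelia holds 93% of Ironvale, so Amelia controls Ironvale.
Amelia holds 95% of Redfern, so Amelia controls Redfern.
Amelia holds 70% of Quillon, so Amelia controls Quillon.
Amelia holds 55% of Auriga, so Amelia controls Auriga.
No other company's threshold is met.
Amelia controls 4 companies.

4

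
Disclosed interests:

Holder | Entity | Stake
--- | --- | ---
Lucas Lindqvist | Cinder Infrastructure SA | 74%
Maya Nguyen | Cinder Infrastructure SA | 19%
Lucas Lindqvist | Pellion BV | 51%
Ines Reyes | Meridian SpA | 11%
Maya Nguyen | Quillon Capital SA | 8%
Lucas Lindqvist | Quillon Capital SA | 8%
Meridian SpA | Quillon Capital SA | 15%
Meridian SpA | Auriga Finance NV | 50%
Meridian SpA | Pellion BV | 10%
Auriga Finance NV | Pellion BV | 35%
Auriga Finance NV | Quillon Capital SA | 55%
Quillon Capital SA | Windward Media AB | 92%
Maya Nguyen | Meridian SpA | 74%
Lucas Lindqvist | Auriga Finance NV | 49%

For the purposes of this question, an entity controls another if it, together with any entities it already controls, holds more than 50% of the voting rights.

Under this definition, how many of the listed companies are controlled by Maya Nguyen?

1

Maya holds 74% of Meridian, so Maya controls Meridian.
No other company's threshold is met.
Maya controls 1 company.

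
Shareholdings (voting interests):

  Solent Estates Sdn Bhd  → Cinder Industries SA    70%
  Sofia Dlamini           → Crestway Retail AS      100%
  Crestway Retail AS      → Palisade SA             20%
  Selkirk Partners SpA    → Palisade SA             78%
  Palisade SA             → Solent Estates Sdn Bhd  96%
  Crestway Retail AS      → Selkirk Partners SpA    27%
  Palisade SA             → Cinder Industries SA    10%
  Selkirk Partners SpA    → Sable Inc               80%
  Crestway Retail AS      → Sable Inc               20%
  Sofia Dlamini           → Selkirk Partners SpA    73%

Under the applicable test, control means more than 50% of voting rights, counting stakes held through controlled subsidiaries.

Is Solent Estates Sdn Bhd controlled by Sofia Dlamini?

Yes

Sofia holds 100% of Crestway, so Sofia controls Crestway.
Sofia and Crestway together hold 73% + 27% = 100% of Selkirk, so Sofia controls Selkirk.
Crestway and Selkirk together hold 20% + 78% = 98% of Palisade, so Sofia controls Palisade.
Palisade holds 96% of Solent, so Sofia controls Solent.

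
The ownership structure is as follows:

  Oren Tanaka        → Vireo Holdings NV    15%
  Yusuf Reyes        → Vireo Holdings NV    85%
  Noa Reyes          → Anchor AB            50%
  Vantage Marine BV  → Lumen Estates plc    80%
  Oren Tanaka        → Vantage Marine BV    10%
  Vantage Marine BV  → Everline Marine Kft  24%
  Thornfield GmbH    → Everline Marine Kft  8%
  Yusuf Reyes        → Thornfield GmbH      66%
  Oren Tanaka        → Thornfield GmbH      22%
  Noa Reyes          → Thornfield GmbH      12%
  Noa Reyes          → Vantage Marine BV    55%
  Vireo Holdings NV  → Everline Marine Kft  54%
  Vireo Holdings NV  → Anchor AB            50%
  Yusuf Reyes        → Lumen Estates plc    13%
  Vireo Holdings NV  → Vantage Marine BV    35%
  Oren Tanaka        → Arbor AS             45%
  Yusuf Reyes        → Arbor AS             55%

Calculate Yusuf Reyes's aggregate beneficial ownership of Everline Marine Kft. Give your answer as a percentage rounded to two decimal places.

58.32%

Yusuf reaches Everline along 3 paths.
Via Vireo → Vantage: 85% × 35% × 24% = 7.14%.
Via Vireo: 85% × 54% = 45.9%.
Via Thornfield: 66% × 8% = 5.28%.
Total: 7.14% + 45.9% + 5.28% = 58.32%.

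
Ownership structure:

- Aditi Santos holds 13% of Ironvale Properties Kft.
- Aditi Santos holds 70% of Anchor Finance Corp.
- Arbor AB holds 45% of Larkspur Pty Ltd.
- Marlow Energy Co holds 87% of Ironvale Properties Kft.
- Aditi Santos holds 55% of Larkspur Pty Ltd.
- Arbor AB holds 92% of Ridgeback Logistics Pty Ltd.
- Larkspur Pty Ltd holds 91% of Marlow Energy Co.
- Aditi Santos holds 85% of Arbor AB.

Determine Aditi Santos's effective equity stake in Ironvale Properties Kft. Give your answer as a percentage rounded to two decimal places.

Aditi reaches Ironvale along 3 paths.
Direct stake: 13% = 13%.
Via Larkspur → Marlow: 55% × 91% × 87% = 43.5435%.
Via Arbor → Larkspur → Marlow: 85% × 45% × 91% × 87% = 30.282525%.
Total: 13% + 43.5435% + 30.282525% = 86.826025%.
Rounded: 86.83%.

86.83%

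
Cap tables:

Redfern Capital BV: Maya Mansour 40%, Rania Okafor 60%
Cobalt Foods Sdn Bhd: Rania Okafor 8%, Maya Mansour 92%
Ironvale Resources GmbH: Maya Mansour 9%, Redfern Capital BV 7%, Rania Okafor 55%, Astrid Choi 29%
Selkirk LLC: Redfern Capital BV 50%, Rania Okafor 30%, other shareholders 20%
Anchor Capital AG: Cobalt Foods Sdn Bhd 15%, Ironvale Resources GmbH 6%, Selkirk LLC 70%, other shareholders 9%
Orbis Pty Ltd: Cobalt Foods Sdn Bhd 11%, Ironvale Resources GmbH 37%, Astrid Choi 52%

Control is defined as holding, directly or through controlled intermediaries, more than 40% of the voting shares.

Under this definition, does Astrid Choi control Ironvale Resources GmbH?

Astrid holds 52% of Orbis, so Astrid controls Orbis.
In Ironvale, Astrid's side holds only 29%, not > 40%.
So Astrid does not control Ironvale.

No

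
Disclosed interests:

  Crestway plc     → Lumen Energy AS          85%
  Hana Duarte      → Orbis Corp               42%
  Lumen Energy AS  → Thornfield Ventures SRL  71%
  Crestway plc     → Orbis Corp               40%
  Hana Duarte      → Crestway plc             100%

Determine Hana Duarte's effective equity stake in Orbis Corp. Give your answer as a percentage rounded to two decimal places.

Hana reaches Orbis along 2 paths.
Via Crestway: 100% × 40% = 40%.
Direct stake: 42% = 42%.
Total: 40% + 42% = 82%.
Rounded: 82.00%.

82.00%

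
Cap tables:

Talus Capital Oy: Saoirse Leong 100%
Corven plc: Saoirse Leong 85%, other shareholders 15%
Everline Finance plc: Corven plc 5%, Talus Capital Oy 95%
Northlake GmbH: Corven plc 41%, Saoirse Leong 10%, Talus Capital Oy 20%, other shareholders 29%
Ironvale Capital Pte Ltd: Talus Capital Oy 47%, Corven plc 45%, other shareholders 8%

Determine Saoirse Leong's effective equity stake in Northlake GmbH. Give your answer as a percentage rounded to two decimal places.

64.85%

Saoirse reaches Northlake along 3 paths.
Via Corven: 85% × 41% = 34.85%.
Direct stake: 10% = 10%.
Via Talus: 100% × 20% = 20%.
Total: 34.85% + 10% + 20% = 64.85%.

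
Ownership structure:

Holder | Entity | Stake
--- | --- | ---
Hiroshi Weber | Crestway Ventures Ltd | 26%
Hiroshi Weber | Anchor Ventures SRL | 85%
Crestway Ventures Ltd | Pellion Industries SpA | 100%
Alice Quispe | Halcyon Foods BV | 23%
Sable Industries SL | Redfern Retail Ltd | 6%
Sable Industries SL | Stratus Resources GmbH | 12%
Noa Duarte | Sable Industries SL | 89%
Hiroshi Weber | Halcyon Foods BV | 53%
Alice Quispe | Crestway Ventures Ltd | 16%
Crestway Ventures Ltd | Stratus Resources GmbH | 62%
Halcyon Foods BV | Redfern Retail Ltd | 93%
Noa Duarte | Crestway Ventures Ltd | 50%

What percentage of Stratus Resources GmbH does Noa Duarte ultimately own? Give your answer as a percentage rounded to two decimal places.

Noa reaches Stratus along 2 paths.
Via Sable: 89% × 12% = 10.68%.
Via Crestway: 50% × 62% = 31%.
Total: 10.68% + 31% = 41.68%.

41.68%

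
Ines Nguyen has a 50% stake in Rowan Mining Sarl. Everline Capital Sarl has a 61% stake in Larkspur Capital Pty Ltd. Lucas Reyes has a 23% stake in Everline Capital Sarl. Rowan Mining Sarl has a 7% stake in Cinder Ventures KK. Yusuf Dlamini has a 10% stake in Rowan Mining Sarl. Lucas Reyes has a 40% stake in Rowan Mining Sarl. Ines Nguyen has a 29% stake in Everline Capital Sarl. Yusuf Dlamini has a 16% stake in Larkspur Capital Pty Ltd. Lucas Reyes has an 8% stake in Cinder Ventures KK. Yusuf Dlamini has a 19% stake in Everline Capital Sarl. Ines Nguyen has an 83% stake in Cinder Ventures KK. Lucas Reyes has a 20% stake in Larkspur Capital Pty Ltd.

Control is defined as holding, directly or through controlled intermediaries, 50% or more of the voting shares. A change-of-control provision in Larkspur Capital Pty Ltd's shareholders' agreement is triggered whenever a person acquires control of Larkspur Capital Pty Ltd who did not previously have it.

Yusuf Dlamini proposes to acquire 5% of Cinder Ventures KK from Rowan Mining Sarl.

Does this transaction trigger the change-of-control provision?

The purchase adds only to Yusuf's holdings (Rowan's stake shrinks), so Yusuf is the only person who could newly come to control Larkspur.
Yusuf's largest direct stake is 19% in Everline, which does not meet the threshold, so Yusuf controls no company.
In Larkspur, Yusuf's side holds only 16%, not ≥ 50%.
So before the transaction, Yusuf does not control Larkspur.
After the purchase, Yusuf holds 5% of Cinder directly, and Rowan's stake falls to 2%.
Yusuf's side now holds 5% of Cinder, not ≥ 50%, so Yusuf still does not control Cinder.
After the transaction, Yusuf's side holds 16% of Larkspur, not ≥ 50%, so Yusuf still does not control Larkspur.
No new person acquires control, so the clause is not triggered.

No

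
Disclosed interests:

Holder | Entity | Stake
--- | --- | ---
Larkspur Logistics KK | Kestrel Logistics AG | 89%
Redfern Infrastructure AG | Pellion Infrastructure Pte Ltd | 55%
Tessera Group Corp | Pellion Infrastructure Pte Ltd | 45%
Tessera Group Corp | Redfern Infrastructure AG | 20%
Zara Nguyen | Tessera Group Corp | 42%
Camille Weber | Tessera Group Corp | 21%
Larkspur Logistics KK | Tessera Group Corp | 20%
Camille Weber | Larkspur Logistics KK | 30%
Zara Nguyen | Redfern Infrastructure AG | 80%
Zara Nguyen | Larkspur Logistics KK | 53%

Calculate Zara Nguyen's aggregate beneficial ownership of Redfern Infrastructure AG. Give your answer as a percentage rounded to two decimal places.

90.52%

Zara reaches Redfern along 3 paths.
Via Tessera: 42% × 20% = 8.4%.
Via Larkspur → Tessera: 53% × 20% × 20% = 2.12%.
Direct stake: 80% = 80%.
Total: 8.4% + 2.12% + 80% = 90.52%.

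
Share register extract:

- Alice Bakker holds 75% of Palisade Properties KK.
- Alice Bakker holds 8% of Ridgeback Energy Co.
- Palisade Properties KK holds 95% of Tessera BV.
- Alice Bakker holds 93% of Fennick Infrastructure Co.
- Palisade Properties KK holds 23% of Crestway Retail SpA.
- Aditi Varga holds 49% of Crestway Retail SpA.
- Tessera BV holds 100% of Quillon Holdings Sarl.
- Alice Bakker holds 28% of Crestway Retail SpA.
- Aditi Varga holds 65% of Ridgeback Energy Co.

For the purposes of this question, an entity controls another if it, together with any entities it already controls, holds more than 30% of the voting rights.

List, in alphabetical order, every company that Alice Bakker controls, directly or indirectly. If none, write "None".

Alice holds 75% of Palisade, so Alice controls Palisade.
Palisade holds 95% of Tessera, so Alice controls Tessera.
Alice holds 93% of Fennick, so Alice controls Fennick.
Alice and Palisade together hold 28% + 23% = 51% of Crestway, so Alice controls Crestway.
Tessera holds 100% of Quillon, so Alice controls Quillon.
No other company's threshold is met.

Crestway Retail SpA, Fennick Infrastructure Co, Palisade Properties KK, Quillon Holdings Sarl, Tessera BV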